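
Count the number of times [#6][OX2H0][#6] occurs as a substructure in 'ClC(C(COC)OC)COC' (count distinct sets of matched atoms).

[#6][OX2H0][#6] is the SMARTS for an ether: an aliphatic oxygen bridging two carbons with no H on the oxygen.
The molecule carries 3 separate instances of a methoxy ether (-OCH3) meeting every constraint; each maps to a distinct set of atoms, giving 3 matches.

3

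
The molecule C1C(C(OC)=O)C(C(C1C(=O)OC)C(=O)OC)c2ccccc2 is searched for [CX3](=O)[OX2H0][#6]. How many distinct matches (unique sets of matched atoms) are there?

3

[CX3](=O)[OX2H0][#6] is the SMARTS for an ester: a carbonyl carbon bonded to an oxygen that is itself bonded to carbon (no H on that O).
The molecule carries 3 separate instances of a methyl-ester group (-C(=O)OCH3) meeting every constraint; each maps to a distinct set of atoms, giving 3 matches.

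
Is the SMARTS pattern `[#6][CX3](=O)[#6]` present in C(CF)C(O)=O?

No

The pattern [#6][CX3](=O)[#6] describes a carbonyl carbon (no H) flanked by two carbons — a ketone.
The closest candidate here is a carboxylic acid group (-C(=O)OH), but one neighbour of the carbonyl carbon is O, not C. No other fragment satisfies the full query, so there is no match.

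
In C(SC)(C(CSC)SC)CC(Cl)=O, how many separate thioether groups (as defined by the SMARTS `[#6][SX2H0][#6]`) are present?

[#6][SX2H0][#6] is the SMARTS for a thioether: an aliphatic sulfur bridging two carbons with no H on the sulfur.
The molecule carries 3 separate instances of a methylthio ether (-SCH3) meeting every constraint; each maps to a distinct set of atoms, giving 3 matches.

3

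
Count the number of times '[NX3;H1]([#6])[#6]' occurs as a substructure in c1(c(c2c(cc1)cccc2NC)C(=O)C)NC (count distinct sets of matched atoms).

[NX3;H1]([#6])[#6] is the SMARTS for a secondary amine: a trivalent nitrogen with one H, bonded to two carbons.
The molecule carries 2 separate instances of an N-methylamino group (-NHCH3) meeting every constraint; each maps to a distinct set of atoms, giving 2 matches.

2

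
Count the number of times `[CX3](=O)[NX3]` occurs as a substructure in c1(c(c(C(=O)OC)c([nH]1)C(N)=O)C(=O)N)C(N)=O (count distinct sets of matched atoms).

3

[CX3](=O)[NX3] is the SMARTS for an amide: a carbonyl carbon bonded to a trivalent nitrogen.
The molecule carries 3 separate instances of a primary amide (-C(=O)NH2) meeting every constraint; each maps to a distinct set of atoms, giving 3 matches.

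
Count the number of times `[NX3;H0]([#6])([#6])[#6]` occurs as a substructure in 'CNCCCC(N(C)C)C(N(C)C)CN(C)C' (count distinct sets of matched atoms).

3

[NX3;H0]([#6])([#6])[#6] is the SMARTS for a tertiary amine: a trivalent nitrogen with no H, bonded to three carbons.
The molecule carries 3 separate instances of a dimethylamino group (-N(CH3)2) meeting every constraint; each maps to a distinct set of atoms, giving 3 matches.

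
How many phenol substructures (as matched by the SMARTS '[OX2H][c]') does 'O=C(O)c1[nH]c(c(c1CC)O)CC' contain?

1

[OX2H][c] is the SMARTS for a phenol: a hydroxyl oxygen attached to an aromatic carbon.
Exactly one fragment in the molecule meets all constraints, giving 1 match.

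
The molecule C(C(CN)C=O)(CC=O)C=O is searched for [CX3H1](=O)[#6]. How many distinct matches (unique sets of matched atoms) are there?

[CX3H1](=O)[#6] is the SMARTS for an aldehyde: an sp2 carbon with one H, double-bonded to O and single-bonded to carbon.
The molecule carries 3 separate instances of an aldehyde (-CHO) meeting every constraint; each maps to a distinct set of atoms, giving 3 matches.

3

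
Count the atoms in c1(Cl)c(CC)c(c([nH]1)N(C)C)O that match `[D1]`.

5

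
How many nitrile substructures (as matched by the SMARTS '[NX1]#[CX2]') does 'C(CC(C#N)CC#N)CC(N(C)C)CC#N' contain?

3

[NX1]#[CX2] is the SMARTS for a nitrile: a nitrogen triple-bonded to a two-connected carbon.
The molecule carries 3 separate instances of a nitrile (-C#N) meeting every constraint; each maps to a distinct set of atoms, giving 3 matches.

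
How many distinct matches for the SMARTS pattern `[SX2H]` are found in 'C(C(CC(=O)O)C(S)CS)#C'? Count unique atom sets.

2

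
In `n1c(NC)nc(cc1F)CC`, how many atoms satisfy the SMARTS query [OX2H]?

Check the 11 heavy atoms by environment: 2× n (aromatic, H0, X2) → no; 3× c (aromatic, H0, X3) → no; 1× c (aromatic, H1, X3) → no; 1× N (H1, X3) → no; 2× C (H3, X4) → no; 1× F (H0, X1) → no; 1× C (H2, X4) → no.
No environment satisfies the query, so 0 matching atoms.

0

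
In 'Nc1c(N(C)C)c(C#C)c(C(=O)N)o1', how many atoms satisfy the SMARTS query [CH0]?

2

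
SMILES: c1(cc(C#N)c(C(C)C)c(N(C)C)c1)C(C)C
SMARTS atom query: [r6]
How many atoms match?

The query [r6] means: r6 matches atoms in a six-membered ring.
Check the 17 heavy atoms by environment: 6× c (aromatic, in 6-ring) → match; 9× C (acyclic) → no; 2× N (acyclic) → no.
That gives 6 matching atoms.

6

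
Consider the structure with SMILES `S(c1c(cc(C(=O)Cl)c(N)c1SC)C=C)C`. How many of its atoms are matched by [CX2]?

0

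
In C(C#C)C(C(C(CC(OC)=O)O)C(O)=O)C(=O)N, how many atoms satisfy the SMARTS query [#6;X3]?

The query [#6;X3] means: any carbon (aromatic or not) with three total connections.
Check the 18 heavy atoms by environment: 6× C (X4) → no; 3× O (X2) → no; 3× C (X3) → match; 3× O (X1) → no; 1× N (X3) → no; 2× C (X2) → no.
That gives 3 matching atoms.

3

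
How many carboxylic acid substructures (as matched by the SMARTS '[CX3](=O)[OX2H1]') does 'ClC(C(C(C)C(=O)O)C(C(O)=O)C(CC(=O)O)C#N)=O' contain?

3

[CX3](=O)[OX2H1] is the SMARTS for a carboxylic acid: an sp2 carbon double-bonded to O and single-bonded to an -OH oxygen.
The molecule carries 3 separate instances of a carboxylic acid group (-C(=O)OH) meeting every constraint; each maps to a distinct set of atoms, giving 3 matches.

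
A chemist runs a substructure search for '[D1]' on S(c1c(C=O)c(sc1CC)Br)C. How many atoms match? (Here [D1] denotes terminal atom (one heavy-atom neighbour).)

The query [D1] means: atom with exactly one heavy-atom neighbour (degree 1).
Check the 12 heavy atoms by environment: 1× s (aromatic, D2) → no; 4× c (aromatic, D3) → no; 1× Br (D1) → match; 2× C (D2) → no; 2× C (D1) → match; 1× O (D1) → match; 1× S (D2) → no.
Summing the matching environments: 1 + 2 + 1 = 4 matching atoms.

4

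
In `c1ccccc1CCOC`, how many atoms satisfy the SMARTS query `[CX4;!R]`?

3

Check the 10 heavy atoms by environment: 3× C (X4, acyclic) → match; 6× c (aromatic, X3, in 6-ring) → no; 1× O (X2, acyclic) → no.
That gives 3 matching atoms.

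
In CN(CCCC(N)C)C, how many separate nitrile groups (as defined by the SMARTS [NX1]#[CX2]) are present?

0

[NX1]#[CX2] is the SMARTS for a nitrile: a nitrogen triple-bonded to a two-connected carbon.
The molecule has a primary amino group (-NH2), but the nitrogen is NX3 (three connections), not NX1 triple-bonded; nothing else fits, so there are 0 matches.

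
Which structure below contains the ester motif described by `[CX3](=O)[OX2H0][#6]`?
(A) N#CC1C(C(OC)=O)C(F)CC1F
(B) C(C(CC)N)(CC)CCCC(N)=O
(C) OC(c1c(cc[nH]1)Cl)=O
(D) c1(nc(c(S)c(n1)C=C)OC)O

[CX3](=O)[OX2H0][#6] describes a carbonyl carbon bonded to an oxygen that is itself bonded to carbon (no H on that O) (an ester).
(A) contains a methyl-ester group (-C(=O)OCH3), which satisfies every atom and bond constraint.
(B) has a primary amide (-C(=O)NH2) but the carbonyl is bonded to N, not to an O-C linkage.
(C) has a carboxylic acid group (-C(=O)OH) but the singly-bonded O carries H (OX2H1, not H0).
(D) has a methoxy ether (-OCH3) but the ether oxygen is not adjacent to a C=O carbon.
So the answer is (A).

A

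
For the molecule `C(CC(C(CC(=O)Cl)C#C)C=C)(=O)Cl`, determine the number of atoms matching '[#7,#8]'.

2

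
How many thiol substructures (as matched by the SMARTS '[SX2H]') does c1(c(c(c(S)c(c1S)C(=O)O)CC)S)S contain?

[SX2H] is the SMARTS for a thiol: an aliphatic sulfur with two connections, one being H.
The molecule carries 4 separate instances of a thiol (-SH) meeting every constraint; each maps to a distinct set of atoms, giving 4 matches.

4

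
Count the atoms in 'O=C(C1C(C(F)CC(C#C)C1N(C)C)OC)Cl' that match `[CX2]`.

2

The query [CX2] means: C with X2: aliphatic carbon with exactly 2 total connections.
Check the 17 heavy atoms by environment: 9× C (X4) → no; 1× F (X1) → no; 1× N (X3) → no; 1× C (X3) → no; 1× O (X1) → no; 1× Cl (X1) → no; 1× O (X2) → no; 2× C (X2) → match.
That gives 2 matching atoms.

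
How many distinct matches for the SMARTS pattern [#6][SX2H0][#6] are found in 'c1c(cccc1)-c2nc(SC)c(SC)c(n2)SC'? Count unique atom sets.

[#6][SX2H0][#6] is the SMARTS for a thioether: an aliphatic sulfur bridging two carbons with no H on the sulfur.
The molecule carries 3 separate instances of a methylthio ether (-SCH3) meeting every constraint; each maps to a distinct set of atoms, giving 3 matches.

3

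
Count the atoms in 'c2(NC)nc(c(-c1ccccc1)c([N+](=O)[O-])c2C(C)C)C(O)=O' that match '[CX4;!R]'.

4

The query [CX4;!R] means: aliphatic carbon with four total connections, not in a ring.
Check the 23 heavy atoms by environment: 1× n (aromatic, X2, in 6-ring) → no; 11× c (aromatic, X3, in 6-ring) → no; 1× N (charge +1, X3, acyclic) → no; 1× O (charge -1, X1, acyclic) → no; 2× O (X1, acyclic) → no; 1× C (X3, acyclic) → no; 1× O (X2, acyclic) → no; 4× C (X4, acyclic) → match; 1× N (X3, acyclic) → no.
That gives 4 matching atoms.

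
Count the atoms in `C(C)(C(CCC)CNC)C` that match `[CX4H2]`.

3

The query [CX4H2] means: sp3 carbon (X4) with exactly two hydrogens.
Check the 10 heavy atoms by environment: 3× C (H2, X4) → match; 2× C (H1, X4) → no; 4× C (H3, X4) → no; 1× N (H1, X3) → no.
That gives 3 matching atoms.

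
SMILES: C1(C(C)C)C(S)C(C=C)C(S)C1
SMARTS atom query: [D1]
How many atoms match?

5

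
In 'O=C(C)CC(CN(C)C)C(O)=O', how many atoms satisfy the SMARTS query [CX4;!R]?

6

Check the 12 heavy atoms by environment: 6× C (X4, acyclic) → match; 1× N (X3, acyclic) → no; 2× C (X3, acyclic) → no; 2× O (X1, acyclic) → no; 1× O (X2, acyclic) → no.
That gives 6 matching atoms.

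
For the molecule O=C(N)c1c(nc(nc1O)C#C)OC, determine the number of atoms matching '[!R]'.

8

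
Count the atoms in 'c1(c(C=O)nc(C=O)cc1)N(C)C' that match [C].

The query [C] means: uppercase C matches aliphatic (non-aromatic) carbon only.
Check the 13 heavy atoms by environment: 1× n (aromatic) → no; 5× c (aromatic) → no; 1× N → no; 4× C → match; 2× O → no.
That gives 4 matching atoms.

4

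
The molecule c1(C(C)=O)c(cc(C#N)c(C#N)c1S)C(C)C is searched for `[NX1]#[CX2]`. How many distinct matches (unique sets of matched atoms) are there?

2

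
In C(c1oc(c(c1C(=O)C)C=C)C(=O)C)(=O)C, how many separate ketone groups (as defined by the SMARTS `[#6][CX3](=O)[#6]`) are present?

3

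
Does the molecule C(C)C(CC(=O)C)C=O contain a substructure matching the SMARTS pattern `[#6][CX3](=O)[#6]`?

Yes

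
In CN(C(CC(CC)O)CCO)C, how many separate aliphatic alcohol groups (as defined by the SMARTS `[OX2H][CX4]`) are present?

2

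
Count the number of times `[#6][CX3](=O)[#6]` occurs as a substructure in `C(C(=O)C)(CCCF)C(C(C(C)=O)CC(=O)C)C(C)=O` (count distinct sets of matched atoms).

4

[#6][CX3](=O)[#6] is the SMARTS for a ketone: a carbonyl carbon (no H) flanked by two carbons.
The molecule carries 4 separate instances of an acetyl/ketone group (-C(=O)CH3) meeting every constraint; each maps to a distinct set of atoms, giving 4 matches.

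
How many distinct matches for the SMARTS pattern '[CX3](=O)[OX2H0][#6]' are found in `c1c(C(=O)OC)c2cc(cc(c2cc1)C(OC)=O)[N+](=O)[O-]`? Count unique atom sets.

[CX3](=O)[OX2H0][#6] is the SMARTS for an ester: a carbonyl carbon bonded to an oxygen that is itself bonded to carbon (no H on that O).
The molecule carries 2 separate instances of a methyl-ester group (-C(=O)OCH3) meeting every constraint; each maps to a distinct set of atoms, giving 2 matches.

2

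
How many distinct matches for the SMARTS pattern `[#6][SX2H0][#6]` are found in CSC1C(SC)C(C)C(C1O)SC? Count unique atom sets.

[#6][SX2H0][#6] is the SMARTS for a thioether: an aliphatic sulfur bridging two carbons with no H on the sulfur.
The molecule carries 3 separate instances of a methylthio ether (-SCH3) meeting every constraint; each maps to a distinct set of atoms, giving 3 matches.

3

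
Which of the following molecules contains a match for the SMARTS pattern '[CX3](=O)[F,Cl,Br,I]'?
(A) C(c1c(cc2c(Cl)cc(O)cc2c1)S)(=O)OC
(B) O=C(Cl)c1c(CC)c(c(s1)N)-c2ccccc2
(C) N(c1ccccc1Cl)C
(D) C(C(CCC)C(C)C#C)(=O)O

B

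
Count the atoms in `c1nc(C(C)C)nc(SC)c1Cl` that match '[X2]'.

3

Check the 12 heavy atoms by environment: 2× n (aromatic, X2) → match; 4× c (aromatic, X3) → no; 1× S (X2) → match; 4× C (X4) → no; 1× Cl (X1) → no.
Summing the matching environments: 2 + 1 = 3 matching atoms.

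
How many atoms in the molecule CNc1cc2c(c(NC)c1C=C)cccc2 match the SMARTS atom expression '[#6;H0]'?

The query [#6;H0] means: any carbon with no attached hydrogen.
Check the 16 heavy atoms by environment: 5× c (aromatic, H0) → match; 5× c (aromatic, H1) → no; 2× N (H1) → no; 2× C (H3) → no; 1× C (H1) → no; 1× C (H2) → no.
That gives 5 matching atoms.

5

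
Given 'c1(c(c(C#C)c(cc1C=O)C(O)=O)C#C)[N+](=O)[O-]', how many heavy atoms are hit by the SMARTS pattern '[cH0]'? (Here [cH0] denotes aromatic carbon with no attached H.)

5

The query [cH0] means: aromatic carbon with no attached hydrogen (substituted or ring-fusion).
Check the 18 heavy atoms by environment: 5× c (aromatic, H0) → match; 1× c (aromatic, H1) → no; 1× N (charge +1, H0) → no; 1× O (charge -1, H0) → no; 3× O (H0) → no; 3× C (H0) → no; 3× C (H1) → no; 1× O (H1) → no.
That gives 5 matching atoms.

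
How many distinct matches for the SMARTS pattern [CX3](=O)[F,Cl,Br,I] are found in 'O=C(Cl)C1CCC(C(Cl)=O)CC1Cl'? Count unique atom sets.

2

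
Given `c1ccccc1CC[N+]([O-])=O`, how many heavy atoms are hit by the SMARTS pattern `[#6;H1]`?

5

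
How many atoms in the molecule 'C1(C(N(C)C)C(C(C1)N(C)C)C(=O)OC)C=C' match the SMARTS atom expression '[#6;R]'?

The query [#6;R] means: carbon that is part of a ring.
Check the 17 heavy atoms by environment: 5× C (in 5-ring) → match; 2× N (acyclic) → no; 8× C (acyclic) → no; 2× O (acyclic) → no.
That gives 5 matching atoms.

5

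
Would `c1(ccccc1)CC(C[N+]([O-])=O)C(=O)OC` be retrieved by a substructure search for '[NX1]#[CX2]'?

No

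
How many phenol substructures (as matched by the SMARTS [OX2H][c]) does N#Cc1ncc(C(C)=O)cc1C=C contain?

[OX2H][c] is the SMARTS for a phenol: a hydroxyl oxygen attached to an aromatic carbon.
No fragment in the molecule satisfies every constraint, giving 0 matches.

0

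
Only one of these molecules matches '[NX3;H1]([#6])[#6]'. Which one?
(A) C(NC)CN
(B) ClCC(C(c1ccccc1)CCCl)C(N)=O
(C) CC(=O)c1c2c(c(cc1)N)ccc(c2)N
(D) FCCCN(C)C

A

[NX3;H1]([#6])[#6] describes a trivalent nitrogen with one H, bonded to two carbons (a secondary amine).
(A) contains an N-methylamino group (-NHCH3), which satisfies every atom and bond constraint.
(B) has a primary amide (-C(=O)NH2) but the -C(=O)NH2 nitrogen has H2, not H1.
(C) has a primary amino group (-NH2) but the nitrogen has H2 and only one carbon neighbour.
(D) has a dimethylamino group (-N(CH3)2) but the nitrogen has H0, not H1.
So the answer is (A).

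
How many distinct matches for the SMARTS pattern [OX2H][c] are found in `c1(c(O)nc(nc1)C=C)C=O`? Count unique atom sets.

1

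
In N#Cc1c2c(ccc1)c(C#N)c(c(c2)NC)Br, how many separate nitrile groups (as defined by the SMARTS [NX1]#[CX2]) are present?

[NX1]#[CX2] is the SMARTS for a nitrile: a nitrogen triple-bonded to a two-connected carbon.
The molecule carries 2 separate instances of a nitrile (-C#N) meeting every constraint; each maps to a distinct set of atoms, giving 2 matches.

2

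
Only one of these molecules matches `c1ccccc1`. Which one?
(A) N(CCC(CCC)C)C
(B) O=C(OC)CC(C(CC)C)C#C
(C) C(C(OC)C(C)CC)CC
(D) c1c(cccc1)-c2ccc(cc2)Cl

D

c1ccccc1 describes six aromatic carbons in a ring (a benzene ring).
(A) has a methyl group (-CH3) but no six-membered all-carbon aromatic ring is present.
(B) has a methyl group (-CH3) but no six-membered all-carbon aromatic ring is present.
(C) has a methyl group (-CH3) but no six-membered all-carbon aromatic ring is present.
(D) contains a phenyl ring, which satisfies every atom and bond constraint.
So the answer is (D).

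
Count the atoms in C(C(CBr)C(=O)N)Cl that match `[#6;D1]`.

The query [#6;D1] means: carbon bonded to exactly one heavy atom.
Check the 8 heavy atoms by environment: 2× C (D2) → no; 2× C (D3) → no; 1× Cl (D1) → no; 1× O (D1) → no; 1× N (D1) → no; 1× Br (D1) → no.
No environment satisfies the query, so 0 matching atoms.

0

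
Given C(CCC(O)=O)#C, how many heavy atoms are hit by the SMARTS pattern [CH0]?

2

The query [CH0] means: aliphatic carbon with no attached hydrogen.
Check the 7 heavy atoms by environment: 2× C (H2) → no; 2× C (H0) → match; 1× C (H1) → no; 1× O (H0) → no; 1× O (H1) → no.
That gives 2 matching atoms.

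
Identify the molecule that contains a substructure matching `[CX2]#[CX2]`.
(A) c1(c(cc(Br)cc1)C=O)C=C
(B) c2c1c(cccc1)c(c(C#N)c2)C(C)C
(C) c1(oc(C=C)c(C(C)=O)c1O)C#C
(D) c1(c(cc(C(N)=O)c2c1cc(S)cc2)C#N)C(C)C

[CX2]#[CX2] describes a carbon-carbon triple bond (an alkyne).
(A) has a vinyl group (-CH=CH2) but the C=C is a double bond; both carbons are CX3, not CX2.
(B) has a nitrile (-C#N) but the triple bond is C#N, not C#C.
(C) contains an ethynyl group (-C#CH), which satisfies every atom and bond constraint.
(D) has a nitrile (-C#N) but the triple bond is C#N, not C#C.
So the answer is (C).

C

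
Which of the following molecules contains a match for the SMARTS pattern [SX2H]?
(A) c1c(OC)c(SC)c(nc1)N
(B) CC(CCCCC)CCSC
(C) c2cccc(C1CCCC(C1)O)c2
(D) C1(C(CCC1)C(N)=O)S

D

[SX2H] describes an aliphatic sulfur with two connections, one being H (a thiol).
(A) has a methylthio ether (-SCH3) but the sulfur has H0 (bonded to two carbons), not H1.
(B) has a methylthio ether (-SCH3) but the sulfur has H0 (bonded to two carbons), not H1.
(C) has a hydroxyl group (-OH) but it is an -OH, not an -SH.
(D) contains a thiol (-SH), which satisfies every atom and bond constraint.
So the answer is (D).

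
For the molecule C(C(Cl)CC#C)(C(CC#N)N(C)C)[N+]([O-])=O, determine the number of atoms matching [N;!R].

3

Check the 16 heavy atoms by environment: 10× C (acyclic) → no; 2× N (acyclic) → match; 1× N (charge +1, acyclic) → match; 1× O (charge -1, acyclic) → no; 1× O (acyclic) → no; 1× Cl (acyclic) → no.
Summing the matching environments: 2 + 1 = 3 matching atoms.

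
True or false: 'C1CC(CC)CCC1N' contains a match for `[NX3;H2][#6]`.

True

The pattern [NX3;H2][#6] describes a trivalent nitrogen with two H attached to carbon — a primary amine.
The molecule carries a primary amino group (-NH2), whose atoms satisfy every constraint of the query, so the pattern matches.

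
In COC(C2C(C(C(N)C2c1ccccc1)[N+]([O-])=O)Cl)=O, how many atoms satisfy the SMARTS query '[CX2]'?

The query [CX2] means: C with X2: aliphatic carbon with exactly 2 total connections.
Check the 20 heavy atoms by environment: 6× C (X4) → no; 6× c (aromatic, X3) → no; 1× Cl (X1) → no; 1× N (X3) → no; 1× C (X3) → no; 2× O (X1) → no; 1× O (X2) → no; 1× N (charge +1, X3) → no; 1× O (charge -1, X1) → no.
No environment satisfies the query, so 0 matching atoms.

0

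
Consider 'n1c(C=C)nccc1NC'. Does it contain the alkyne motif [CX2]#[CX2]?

No

The pattern [CX2]#[CX2] describes a carbon-carbon triple bond — an alkyne.
The closest candidate here is a vinyl group (-CH=CH2), but the C=C is a double bond; both carbons are CX3, not CX2. No other fragment satisfies the full query, so there is no match.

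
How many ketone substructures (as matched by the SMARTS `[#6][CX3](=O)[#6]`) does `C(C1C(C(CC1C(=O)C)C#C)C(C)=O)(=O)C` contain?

[#6][CX3](=O)[#6] is the SMARTS for a ketone: a carbonyl carbon (no H) flanked by two carbons.
The molecule carries 3 separate instances of an acetyl/ketone group (-C(=O)CH3) meeting every constraint; each maps to a distinct set of atoms, giving 3 matches.

3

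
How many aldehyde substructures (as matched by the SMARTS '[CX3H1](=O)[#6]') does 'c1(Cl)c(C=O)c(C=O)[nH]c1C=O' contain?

3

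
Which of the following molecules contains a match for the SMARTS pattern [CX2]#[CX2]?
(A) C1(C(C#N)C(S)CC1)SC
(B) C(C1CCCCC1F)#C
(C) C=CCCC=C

B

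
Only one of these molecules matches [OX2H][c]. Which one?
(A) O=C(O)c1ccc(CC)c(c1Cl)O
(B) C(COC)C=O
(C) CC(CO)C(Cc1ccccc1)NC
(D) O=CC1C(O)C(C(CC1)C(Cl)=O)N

[OX2H][c] describes a hydroxyl oxygen attached to an aromatic carbon (a phenol).
(A) contains a hydroxyl group (-OH), which satisfies every atom and bond constraint.
(B) has a methoxy ether (-OCH3) but the oxygen has H0, not H1.
(C) has a hydroxyl group (-OH) but the -OH is on an aliphatic carbon, not an aromatic c.
(D) has a hydroxyl group (-OH) but the -OH is on an aliphatic carbon, not an aromatic c.
So the answer is (A).

A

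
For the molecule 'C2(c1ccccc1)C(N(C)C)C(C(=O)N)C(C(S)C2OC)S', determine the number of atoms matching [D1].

7

The query [D1] means: atom with exactly one heavy-atom neighbour (degree 1).
Check the 22 heavy atoms by environment: 7× C (D3) → no; 1× O (D2) → no; 3× C (D1) → match; 2× S (D1) → match; 1× O (D1) → match; 1× N (D1) → match; 1× N (D3) → no; 1× c (aromatic, D3) → no; 5× c (aromatic, D2) → no.
Summing the matching environments: 3 + 2 + 1 + 1 = 7 matching atoms.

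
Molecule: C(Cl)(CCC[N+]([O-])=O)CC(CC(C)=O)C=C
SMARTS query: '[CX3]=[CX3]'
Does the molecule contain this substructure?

Yes

The pattern [CX3]=[CX3] describes a non-aromatic C=C double bond between two sp2 carbons — an alkene.
The molecule carries a vinyl group (-CH=CH2), whose atoms satisfy every constraint of the query, so the pattern matches.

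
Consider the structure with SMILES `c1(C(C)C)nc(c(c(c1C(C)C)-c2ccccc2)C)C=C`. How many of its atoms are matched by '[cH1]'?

5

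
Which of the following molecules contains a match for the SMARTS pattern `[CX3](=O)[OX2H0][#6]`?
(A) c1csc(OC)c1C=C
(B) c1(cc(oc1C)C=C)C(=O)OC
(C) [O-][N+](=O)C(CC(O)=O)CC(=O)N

[CX3](=O)[OX2H0][#6] describes a carbonyl carbon bonded to an oxygen that is itself bonded to carbon (no H on that O) (an ester).
(A) has a methoxy ether (-OCH3) but the ether oxygen is not adjacent to a C=O carbon.
(B) contains a methyl-ester group (-C(=O)OCH3), which satisfies every atom and bond constraint.
(C) has a carboxylic acid group (-C(=O)OH) but the singly-bonded O carries H (OX2H1, not H0).
So the answer is (B).

B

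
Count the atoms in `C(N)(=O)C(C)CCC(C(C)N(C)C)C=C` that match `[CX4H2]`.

Check the 15 heavy atoms by environment: 4× C (H3, X4) → no; 3× C (H1, X4) → no; 2× C (H2, X4) → match; 1× N (H0, X3) → no; 1× C (H0, X3) → no; 1× O (H0, X1) → no; 1× N (H2, X3) → no; 1× C (H1, X3) → no; 1× C (H2, X3) → no.
That gives 2 matching atoms.

2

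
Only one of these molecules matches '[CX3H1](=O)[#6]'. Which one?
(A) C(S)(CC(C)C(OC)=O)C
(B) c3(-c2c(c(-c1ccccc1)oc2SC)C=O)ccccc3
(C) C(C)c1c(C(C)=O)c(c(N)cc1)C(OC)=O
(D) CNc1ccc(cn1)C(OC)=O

B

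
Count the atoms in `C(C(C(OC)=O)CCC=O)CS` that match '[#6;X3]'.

2

The query [#6;X3] means: any carbon (aromatic or not) with three total connections.
Check the 12 heavy atoms by environment: 6× C (X4) → no; 1× S (X2) → no; 2× C (X3) → match; 2× O (X1) → no; 1× O (X2) → no.
That gives 2 matching atoms.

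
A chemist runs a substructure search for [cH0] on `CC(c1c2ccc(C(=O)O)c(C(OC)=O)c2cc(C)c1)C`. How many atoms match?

6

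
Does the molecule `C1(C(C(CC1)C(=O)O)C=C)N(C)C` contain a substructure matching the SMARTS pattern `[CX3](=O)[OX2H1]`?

Yes

The pattern [CX3](=O)[OX2H1] describes an sp2 carbon double-bonded to O and single-bonded to an -OH oxygen — a carboxylic acid.
The molecule carries a carboxylic acid group (-C(=O)OH), whose atoms satisfy every constraint of the query, so the pattern matches.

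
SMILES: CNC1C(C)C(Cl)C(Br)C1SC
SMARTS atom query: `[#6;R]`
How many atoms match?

Check the 12 heavy atoms by environment: 5× C (in 5-ring) → match; 1× Br (acyclic) → no; 1× N (acyclic) → no; 3× C (acyclic) → no; 1× Cl (acyclic) → no; 1× S (acyclic) → no.
That gives 5 matching atoms.

5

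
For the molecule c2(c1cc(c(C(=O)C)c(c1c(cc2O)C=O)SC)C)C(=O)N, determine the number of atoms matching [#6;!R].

Check the 22 heavy atoms by environment: 10× c (aromatic, in 6-ring) → no; 6× C (acyclic) → match; 4× O (acyclic) → no; 1× S (acyclic) → no; 1× N (acyclic) → no.
That gives 6 matching atoms.

6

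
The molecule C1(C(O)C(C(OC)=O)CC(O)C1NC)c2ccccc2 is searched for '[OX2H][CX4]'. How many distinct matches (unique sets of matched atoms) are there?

2

[OX2H][CX4] is the SMARTS for an aliphatic alcohol: a hydroxyl oxygen bound to an sp3 (X4) carbon.
The molecule carries 2 separate instances of a hydroxyl group (-OH) meeting every constraint; each maps to a distinct set of atoms, giving 2 matches.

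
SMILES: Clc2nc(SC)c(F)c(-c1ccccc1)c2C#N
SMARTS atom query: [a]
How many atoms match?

12

The query [a] means: a matches any aromatic atom.
Check the 18 heavy atoms by environment: 1× n (aromatic) → match; 11× c (aromatic) → match; 1× F → no; 1× Cl → no; 2× C → no; 1× N → no; 1× S → no.
Summing the matching environments: 1 + 11 = 12 matching atoms.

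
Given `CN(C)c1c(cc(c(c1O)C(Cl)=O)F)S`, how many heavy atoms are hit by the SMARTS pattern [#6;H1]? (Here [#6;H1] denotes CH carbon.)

1

The query [#6;H1] means: any carbon bearing exactly one hydrogen.
Check the 15 heavy atoms by environment: 1× c (aromatic, H1) → match; 5× c (aromatic, H0) → no; 1× N (H0) → no; 2× C (H3) → no; 1× S (H1) → no; 1× O (H1) → no; 1× F (H0) → no; 1× C (H0) → no; 1× O (H0) → no; 1× Cl (H0) → no.
That gives 1 matching atom.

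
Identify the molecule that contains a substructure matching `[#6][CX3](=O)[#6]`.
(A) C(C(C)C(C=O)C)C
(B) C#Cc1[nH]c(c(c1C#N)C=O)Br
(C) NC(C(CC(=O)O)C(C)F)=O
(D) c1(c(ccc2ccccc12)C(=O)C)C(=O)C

D

[#6][CX3](=O)[#6] describes a carbonyl carbon (no H) flanked by two carbons (a ketone).
(A) has an aldehyde (-CHO) but the carbonyl carbon has H1, so it is not flanked by two carbons.
(B) has an aldehyde (-CHO) but the carbonyl carbon has H1, so it is not flanked by two carbons.
(C) has a primary amide (-C(=O)NH2) but one neighbour of the carbonyl carbon is N, not C.
(D) contains an acetyl/ketone group (-C(=O)CH3), which satisfies every atom and bond constraint.
So the answer is (D).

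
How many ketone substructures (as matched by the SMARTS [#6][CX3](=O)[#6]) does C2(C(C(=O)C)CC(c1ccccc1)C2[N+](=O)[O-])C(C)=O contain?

2

[#6][CX3](=O)[#6] is the SMARTS for a ketone: a carbonyl carbon (no H) flanked by two carbons.
The molecule carries 2 separate instances of an acetyl/ketone group (-C(=O)CH3) meeting every constraint; each maps to a distinct set of atoms, giving 2 matches.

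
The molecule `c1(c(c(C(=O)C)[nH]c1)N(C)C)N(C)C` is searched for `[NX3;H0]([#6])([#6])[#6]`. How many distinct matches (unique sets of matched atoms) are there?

2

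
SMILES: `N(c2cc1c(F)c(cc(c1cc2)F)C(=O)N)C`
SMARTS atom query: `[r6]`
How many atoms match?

10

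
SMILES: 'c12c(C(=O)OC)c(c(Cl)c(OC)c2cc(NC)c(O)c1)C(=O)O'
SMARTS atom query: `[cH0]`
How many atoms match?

8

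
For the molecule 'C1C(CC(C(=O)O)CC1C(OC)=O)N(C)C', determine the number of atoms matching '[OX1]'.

2

The query [OX1] means: aliphatic oxygen with one total connection — typically a carbonyl =O or an oxide.
Check the 16 heavy atoms by environment: 9× C (X4) → no; 1× N (X3) → no; 2× C (X3) → no; 2× O (X1) → match; 2× O (X2) → no.
That gives 2 matching atoms.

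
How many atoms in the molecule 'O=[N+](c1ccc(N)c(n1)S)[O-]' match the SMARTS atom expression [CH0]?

0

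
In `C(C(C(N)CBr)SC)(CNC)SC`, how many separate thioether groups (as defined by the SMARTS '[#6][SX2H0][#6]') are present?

2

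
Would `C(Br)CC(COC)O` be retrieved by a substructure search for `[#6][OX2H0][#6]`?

The pattern [#6][OX2H0][#6] describes an aliphatic oxygen bridging two carbons with no H on the oxygen — an ether.
The molecule carries a methoxy ether (-OCH3), whose atoms satisfy every constraint of the query, so the pattern matches.

Yes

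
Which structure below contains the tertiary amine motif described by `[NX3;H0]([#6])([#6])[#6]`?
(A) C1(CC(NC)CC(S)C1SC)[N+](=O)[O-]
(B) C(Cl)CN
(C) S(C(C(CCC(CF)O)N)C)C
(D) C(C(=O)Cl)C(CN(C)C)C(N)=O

[NX3;H0]([#6])([#6])[#6] describes a trivalent nitrogen with no H, bonded to three carbons (a tertiary amine).
(A) has an N-methylamino group (-NHCH3) but the nitrogen still has one H (H1), not H0.
(B) has a primary amino group (-NH2) but the nitrogen has H2, not H0 with three carbons.
(C) has a primary amino group (-NH2) but the nitrogen has H2, not H0 with three carbons.
(D) contains a dimethylamino group (-N(CH3)2), which satisfies every atom and bond constraint.
So the answer is (D).

D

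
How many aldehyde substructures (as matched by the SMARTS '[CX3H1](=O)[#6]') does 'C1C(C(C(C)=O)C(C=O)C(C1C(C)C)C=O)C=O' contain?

3

[CX3H1](=O)[#6] is the SMARTS for an aldehyde: an sp2 carbon with one H, double-bonded to O and single-bonded to carbon.
The molecule carries 3 separate instances of an aldehyde (-CHO) meeting every constraint; each maps to a distinct set of atoms, giving 3 matches.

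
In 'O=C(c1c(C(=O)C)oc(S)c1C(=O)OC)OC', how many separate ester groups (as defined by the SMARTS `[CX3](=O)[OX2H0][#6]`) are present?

2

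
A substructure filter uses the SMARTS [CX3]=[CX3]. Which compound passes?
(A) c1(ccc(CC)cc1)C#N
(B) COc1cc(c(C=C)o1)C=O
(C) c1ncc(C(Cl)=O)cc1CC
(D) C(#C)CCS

[CX3]=[CX3] describes a non-aromatic C=C double bond between two sp2 carbons (an alkene).
(A) has an ethyl group (-CH2CH3) but its C-C bond is a single bond between CX4 carbons, not CX3=CX3.
(B) contains a vinyl group (-CH=CH2), which satisfies every atom and bond constraint.
(C) has an ethyl group (-CH2CH3) but its C-C bond is a single bond between CX4 carbons, not CX3=CX3.
(D) has an ethynyl group (-C#CH) but the C-C bond is a triple bond, not a double bond.
So the answer is (B).

B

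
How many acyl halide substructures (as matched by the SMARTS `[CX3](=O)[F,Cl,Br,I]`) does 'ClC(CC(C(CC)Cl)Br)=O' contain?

[CX3](=O)[F,Cl,Br,I] is the SMARTS for an acyl halide: a carbonyl carbon bonded to a halogen.
Exactly one fragment in the molecule meets all constraints, giving 1 match.

1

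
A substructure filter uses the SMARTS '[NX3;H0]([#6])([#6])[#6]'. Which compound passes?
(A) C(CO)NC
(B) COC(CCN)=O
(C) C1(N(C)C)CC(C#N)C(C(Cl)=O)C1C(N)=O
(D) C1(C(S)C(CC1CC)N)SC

C

[NX3;H0]([#6])([#6])[#6] describes a trivalent nitrogen with no H, bonded to three carbons (a tertiary amine).
(A) has an N-methylamino group (-NHCH3) but the nitrogen still has one H (H1), not H0.
(B) has a primary amino group (-NH2) but the nitrogen has H2, not H0 with three carbons.
(C) contains a dimethylamino group (-N(CH3)2), which satisfies every atom and bond constraint.
(D) has a primary amino group (-NH2) but the nitrogen has H2, not H0 with three carbons.
So the answer is (C).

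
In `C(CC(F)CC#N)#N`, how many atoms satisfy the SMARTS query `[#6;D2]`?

Check the 8 heavy atoms by environment: 4× C (D2) → match; 1× C (D3) → no; 2× N (D1) → no; 1× F (D1) → no.
That gives 4 matching atoms.

4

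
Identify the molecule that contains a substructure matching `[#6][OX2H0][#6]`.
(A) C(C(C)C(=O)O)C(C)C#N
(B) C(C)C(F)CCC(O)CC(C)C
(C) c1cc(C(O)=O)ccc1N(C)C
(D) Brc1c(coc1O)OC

D

[#6][OX2H0][#6] describes an aliphatic oxygen bridging two carbons with no H on the oxygen (an ether).
(A) has a carboxylic acid group (-C(=O)OH) but the -OH oxygen has H1; the =O is OX1, not OX2.
(B) has a hydroxyl group (-OH) but the oxygen has H1, not H0 bridging two carbons.
(C) has a carboxylic acid group (-C(=O)OH) but the -OH oxygen has H1; the =O is OX1, not OX2.
(D) contains a methoxy ether (-OCH3), which satisfies every atom and bond constraint.
So the answer is (D).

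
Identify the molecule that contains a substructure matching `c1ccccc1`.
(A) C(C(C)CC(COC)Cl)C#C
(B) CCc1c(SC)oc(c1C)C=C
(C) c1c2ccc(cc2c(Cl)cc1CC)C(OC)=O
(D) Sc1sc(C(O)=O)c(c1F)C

C

c1ccccc1 describes six aromatic carbons in a ring (a benzene ring).
(A) has a methyl group (-CH3) but no six-membered all-carbon aromatic ring is present.
(B) has a methyl group (-CH3) but no six-membered all-carbon aromatic ring is present.
(C) contains the required atom environment, so the pattern matches.
(D) has a methyl group (-CH3) but no six-membered all-carbon aromatic ring is present.
So the answer is (C).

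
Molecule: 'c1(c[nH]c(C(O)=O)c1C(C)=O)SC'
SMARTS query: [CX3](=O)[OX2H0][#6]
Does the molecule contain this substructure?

No

The pattern [CX3](=O)[OX2H0][#6] describes a carbonyl carbon bonded to an oxygen that is itself bonded to carbon (no H on that O) — an ester.
The closest candidate here is a carboxylic acid group (-C(=O)OH), but the singly-bonded O carries H (OX2H1, not H0). No other fragment satisfies the full query, so there is no match.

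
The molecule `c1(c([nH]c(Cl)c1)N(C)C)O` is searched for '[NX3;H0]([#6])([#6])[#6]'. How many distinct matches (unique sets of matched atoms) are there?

[NX3;H0]([#6])([#6])[#6] is the SMARTS for a tertiary amine: a trivalent nitrogen with no H, bonded to three carbons.
Exactly one fragment in the molecule meets all constraints, giving 1 match.

1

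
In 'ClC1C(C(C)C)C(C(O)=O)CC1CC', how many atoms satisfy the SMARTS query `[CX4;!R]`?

5

Check the 14 heavy atoms by environment: 5× C (X4, in 5-ring) → no; 1× C (X3, acyclic) → no; 1× O (X1, acyclic) → no; 1× O (X2, acyclic) → no; 1× Cl (X1, acyclic) → no; 5× C (X4, acyclic) → match.
That gives 5 matching atoms.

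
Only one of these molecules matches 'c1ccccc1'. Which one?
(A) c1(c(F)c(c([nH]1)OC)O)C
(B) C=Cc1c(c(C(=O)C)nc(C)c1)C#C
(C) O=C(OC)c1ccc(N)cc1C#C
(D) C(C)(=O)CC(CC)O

C

c1ccccc1 describes six aromatic carbons in a ring (a benzene ring).
(A) has a methyl group (-CH3) but no six-membered all-carbon aromatic ring is present.
(B) has a methyl group (-CH3) but no six-membered all-carbon aromatic ring is present.
(C) contains the required atom environment, so the pattern matches.
(D) has a methyl group (-CH3) but no six-membered all-carbon aromatic ring is present.
So the answer is (C).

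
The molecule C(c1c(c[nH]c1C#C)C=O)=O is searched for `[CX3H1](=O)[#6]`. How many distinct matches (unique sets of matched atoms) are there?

2

[CX3H1](=O)[#6] is the SMARTS for an aldehyde: an sp2 carbon with one H, double-bonded to O and single-bonded to carbon.
The molecule carries 2 separate instances of an aldehyde (-CHO) meeting every constraint; each maps to a distinct set of atoms, giving 2 matches.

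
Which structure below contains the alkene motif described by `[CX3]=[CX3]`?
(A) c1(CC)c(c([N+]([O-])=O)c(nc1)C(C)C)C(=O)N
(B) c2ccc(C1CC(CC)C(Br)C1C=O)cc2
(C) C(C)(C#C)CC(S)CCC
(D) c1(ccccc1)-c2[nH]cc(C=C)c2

[CX3]=[CX3] describes a non-aromatic C=C double bond between two sp2 carbons (an alkene).
(A) has an ethyl group (-CH2CH3) but its C-C bond is a single bond between CX4 carbons, not CX3=CX3.
(B) has an ethyl group (-CH2CH3) but its C-C bond is a single bond between CX4 carbons, not CX3=CX3.
(C) has an ethyl group (-CH2CH3) but its C-C bond is a single bond between CX4 carbons, not CX3=CX3.
(D) contains a vinyl group (-CH=CH2), which satisfies every atom and bond constraint.
So the answer is (D).

D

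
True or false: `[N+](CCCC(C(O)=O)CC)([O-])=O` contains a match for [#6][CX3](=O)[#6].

False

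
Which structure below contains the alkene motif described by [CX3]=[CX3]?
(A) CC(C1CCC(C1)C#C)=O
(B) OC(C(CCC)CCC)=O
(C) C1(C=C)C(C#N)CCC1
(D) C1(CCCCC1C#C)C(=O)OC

C

[CX3]=[CX3] describes a non-aromatic C=C double bond between two sp2 carbons (an alkene).
(A) has an ethynyl group (-C#CH) but the C-C bond is a triple bond, not a double bond.
(B) has an ethyl group (-CH2CH3) but its C-C bond is a single bond between CX4 carbons, not CX3=CX3.
(C) contains a vinyl group (-CH=CH2), which satisfies every atom and bond constraint.
(D) has an ethynyl group (-C#CH) but the C-C bond is a triple bond, not a double bond.
So the answer is (C).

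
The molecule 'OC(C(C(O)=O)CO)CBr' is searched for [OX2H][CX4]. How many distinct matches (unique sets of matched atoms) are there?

2

[OX2H][CX4] is the SMARTS for an aliphatic alcohol: a hydroxyl oxygen bound to an sp3 (X4) carbon.
The molecule carries 2 separate instances of a hydroxyl group (-OH) meeting every constraint; each maps to a distinct set of atoms, giving 2 matches.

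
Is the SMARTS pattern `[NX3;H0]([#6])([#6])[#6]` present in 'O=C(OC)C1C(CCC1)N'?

No

The pattern [NX3;H0]([#6])([#6])[#6] describes a trivalent nitrogen with no H, bonded to three carbons — a tertiary amine.
The closest candidate here is a primary amino group (-NH2), but the nitrogen has H2, not H0 with three carbons. No other fragment satisfies the full query, so there is no match.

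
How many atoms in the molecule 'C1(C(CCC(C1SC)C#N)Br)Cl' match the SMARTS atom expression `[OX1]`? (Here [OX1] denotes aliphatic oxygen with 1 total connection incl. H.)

The query [OX1] means: aliphatic oxygen with one total connection — typically a carbonyl =O or an oxide.
Check the 12 heavy atoms by environment: 7× C (X4) → no; 1× Br (X1) → no; 1× C (X2) → no; 1× N (X1) → no; 1× Cl (X1) → no; 1× S (X2) → no.
No environment satisfies the query, so 0 matching atoms.

0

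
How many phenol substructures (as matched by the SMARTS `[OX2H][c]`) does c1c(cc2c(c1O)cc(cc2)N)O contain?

[OX2H][c] is the SMARTS for a phenol: a hydroxyl oxygen attached to an aromatic carbon.
The molecule carries 2 separate instances of a hydroxyl group (-OH) meeting every constraint; each maps to a distinct set of atoms, giving 2 matches.

2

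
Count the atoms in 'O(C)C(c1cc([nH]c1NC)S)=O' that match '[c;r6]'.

Check the 12 heavy atoms by environment: 1× n (aromatic, in 5-ring) → no; 4× c (aromatic, in 5-ring) → no; 1× S (acyclic) → no; 1× N (acyclic) → no; 3× C (acyclic) → no; 2× O (acyclic) → no.
No environment satisfies the query, so 0 matching atoms.

0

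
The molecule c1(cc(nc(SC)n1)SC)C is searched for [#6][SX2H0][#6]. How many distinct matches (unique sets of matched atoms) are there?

2

[#6][SX2H0][#6] is the SMARTS for a thioether: an aliphatic sulfur bridging two carbons with no H on the sulfur.
The molecule carries 2 separate instances of a methylthio ether (-SCH3) meeting every constraint; each maps to a distinct set of atoms, giving 2 matches.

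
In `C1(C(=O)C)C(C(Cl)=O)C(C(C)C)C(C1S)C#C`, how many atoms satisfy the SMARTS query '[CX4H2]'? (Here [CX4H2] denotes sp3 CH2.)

0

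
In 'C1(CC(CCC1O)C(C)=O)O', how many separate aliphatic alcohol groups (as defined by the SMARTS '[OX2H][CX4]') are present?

2

[OX2H][CX4] is the SMARTS for an aliphatic alcohol: a hydroxyl oxygen bound to an sp3 (X4) carbon.
The molecule carries 2 separate instances of a hydroxyl group (-OH) meeting every constraint; each maps to a distinct set of atoms, giving 2 matches.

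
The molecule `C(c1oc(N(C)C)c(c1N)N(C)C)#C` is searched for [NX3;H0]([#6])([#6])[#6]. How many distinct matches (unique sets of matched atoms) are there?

2

[NX3;H0]([#6])([#6])[#6] is the SMARTS for a tertiary amine: a trivalent nitrogen with no H, bonded to three carbons.
The molecule carries 2 separate instances of a dimethylamino group (-N(CH3)2) meeting every constraint; each maps to a distinct set of atoms, giving 2 matches.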